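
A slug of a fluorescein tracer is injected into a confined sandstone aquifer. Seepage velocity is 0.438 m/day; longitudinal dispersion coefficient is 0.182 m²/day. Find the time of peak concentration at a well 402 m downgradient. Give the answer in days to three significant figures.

917 days

For the 1D instantaneous-source solution, setting ∂C/∂t = 0 at fixed x gives v²t² + 2Dt − x² = 0, so t = (√(D² + v²x²) − D)/v².
√(D² + v²x²) = √(0.182² + 0.438² × 402²) = 176.1; v² = 0.191844.
t = (176.1 − 0.182)/0.191844 = 917 days (vs. the pure-advection estimate x/v = 918 d).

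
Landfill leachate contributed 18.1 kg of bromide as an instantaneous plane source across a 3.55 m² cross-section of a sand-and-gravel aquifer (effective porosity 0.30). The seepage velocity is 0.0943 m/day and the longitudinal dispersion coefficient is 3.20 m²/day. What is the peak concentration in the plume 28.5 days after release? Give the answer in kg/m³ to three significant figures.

The peak of an instantaneous 1D plume sits at x = vt; there the Gaussian factor is 1 and C_max = M/(n_e·A·√(4πDt)), where n_e·A is the pore area the mass is dissolved in.
√(4πDt) = √(4π × 3.20 × 28.5) = 33.85 m, so C_max = 18.1/(0.30 × 3.55 × 33.85) = 0.502 kg/m³.

0.502 kg/m³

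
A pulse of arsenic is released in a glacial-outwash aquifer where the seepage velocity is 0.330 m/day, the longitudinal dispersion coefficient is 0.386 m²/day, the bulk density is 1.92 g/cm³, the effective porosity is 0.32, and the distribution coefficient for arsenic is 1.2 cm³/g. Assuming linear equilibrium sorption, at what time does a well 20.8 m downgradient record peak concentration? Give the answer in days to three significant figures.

489 days

Retardation factor R = 1 + ρ_b·K_d/n = 1 + 1.92 × 1.2/0.32 = 8.200.
Sorption retards both mechanisms: v_R = v/R = 0.04024 m/day, D_R = D/R = 0.04707 m²/day.
Peak time from v_R²t² + 2D_R t − x² = 0: t = (√(D_R² + v_R²x²) − D_R)/v_R².
√(D_R² + v_R²x²) = √(0.04707² + 0.04024² × 20.8²) = 0.8383; v_R² = 0.001619.
t = (0.8383 − 0.04707)/0.001619 = 489 days.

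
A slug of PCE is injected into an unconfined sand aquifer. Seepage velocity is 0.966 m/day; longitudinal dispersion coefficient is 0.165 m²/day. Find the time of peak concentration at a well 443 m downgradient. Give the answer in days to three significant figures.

For the 1D instantaneous-source solution, setting ∂C/∂t = 0 at fixed x gives v²t² + 2Dt − x² = 0, so t = (√(D² + v²x²) − D)/v².
√(D² + v²x²) = √(0.165² + 0.966² × 443²) = 427.9; v² = 0.933156.
t = (427.9 − 0.165)/0.933156 = 458 days (vs. the pure-advection estimate x/v = 459 d).

458 days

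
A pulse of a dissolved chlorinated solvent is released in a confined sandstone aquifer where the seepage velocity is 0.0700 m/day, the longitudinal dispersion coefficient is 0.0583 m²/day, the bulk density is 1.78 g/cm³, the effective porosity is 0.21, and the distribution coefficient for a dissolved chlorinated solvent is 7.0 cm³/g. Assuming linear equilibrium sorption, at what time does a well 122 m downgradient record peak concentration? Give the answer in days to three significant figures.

Retardation factor R = 1 + ρ_b·K_d/n = 1 + 1.78 × 7.0/0.21 = 60.33.
Sorption retards both mechanisms: v_R = v/R = 0.001160 m/day, D_R = D/R = 0.0009664 m²/day.
Peak time from v_R²t² + 2D_R t − x² = 0: t = (√(D_R² + v_R²x²) − D_R)/v_R².
√(D_R² + v_R²x²) = √(0.0009664² + 0.001160² × 122²) = 0.1415; v_R² = 1.346e-06.
t = (0.1415 − 0.0009664)/1.346e-06 = 104000 days.

104000 days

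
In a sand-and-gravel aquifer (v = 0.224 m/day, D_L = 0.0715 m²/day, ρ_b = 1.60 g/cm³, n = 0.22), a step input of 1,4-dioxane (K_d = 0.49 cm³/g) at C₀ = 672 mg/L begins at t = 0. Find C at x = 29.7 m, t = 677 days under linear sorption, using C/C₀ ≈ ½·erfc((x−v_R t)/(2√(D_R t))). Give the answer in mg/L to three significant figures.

Retardation factor R = 1 + ρ_b·K_d/n = 1 + 1.60 × 0.49/0.22 = 4.564.
Sorption retards both mechanisms: v_R = v/R = 0.04908 m/day, D_R = D/R = 0.01567 m²/day.
v_R·t = 0.04908 × 677 = 33.22716 m; 2√(D_R t) = 6.514 m; argument = (29.7 − 33.22716)/6.514 = -0.5415.
C = C₀ × ½·erfc(-0.5415) = 672 × 0.7781 = 523 mg/L.

523 mg/L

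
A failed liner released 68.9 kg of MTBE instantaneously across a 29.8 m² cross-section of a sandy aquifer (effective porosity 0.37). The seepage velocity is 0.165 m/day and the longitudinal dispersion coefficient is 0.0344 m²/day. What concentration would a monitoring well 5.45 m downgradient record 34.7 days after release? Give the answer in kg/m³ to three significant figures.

For an instantaneous plane source, C(x,t) = M/(n_e·A·√(4πDt)) · exp(−(x−vt)²/(4Dt)), with n_e·A the pore (flow) area.
Plume center vt = 0.165 × 34.7 = 5.7255 m, so the well at 5.45 m is 0.2755 m upgradient of the peak.
√(4πDt) = 3.873 m, giving peak height M/(n_e·A·√(4πDt)) = 68.9/(0.37 × 29.8 × 3.873) = 1.613 kg/m³.
(x−vt)²/(4Dt) = (-0.2755)²/(4 × 0.0344 × 34.7) = 0.01590; exp(−0.01590) = 0.9842.
C = 1.613 × 0.9842 = 1.59 kg/m³.

1.59 kg/m³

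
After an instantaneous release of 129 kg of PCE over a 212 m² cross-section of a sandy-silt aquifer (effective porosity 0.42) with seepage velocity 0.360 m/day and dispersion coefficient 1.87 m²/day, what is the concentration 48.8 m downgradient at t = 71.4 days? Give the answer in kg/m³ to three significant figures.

For an instantaneous plane source, C(x,t) = M/(n_e·A·√(4πDt)) · exp(−(x−vt)²/(4Dt)), with n_e·A the pore (flow) area.
Plume center vt = 0.360 × 71.4 = 25.704 m, so the well at 48.8 m is 23.096 m downgradient of the peak.
√(4πDt) = 40.96 m, giving peak height M/(n_e·A·√(4πDt)) = 129/(0.42 × 212 × 40.96) = 0.03537 kg/m³.
(x−vt)²/(4Dt) = (23.096)²/(4 × 1.87 × 71.4) = 0.9988; exp(−0.9988) = 0.3683.
C = 0.03537 × 0.3683 = 0.0130 kg/m³.

0.0130 kg/m³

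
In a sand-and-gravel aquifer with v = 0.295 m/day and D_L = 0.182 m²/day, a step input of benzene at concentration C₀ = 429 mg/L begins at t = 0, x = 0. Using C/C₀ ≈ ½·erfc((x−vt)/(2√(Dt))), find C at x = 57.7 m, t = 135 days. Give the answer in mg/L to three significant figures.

2.31 mg/L

For a continuous step input, C/C₀ ≈ ½·erfc((x−vt)/(2√(Dt))).
vt = 0.295 × 135 = 39.825 m and 2√(Dt) = 2√(0.182 × 135) = 9.914 m.
Argument (x−vt)/(2√(Dt)) = (57.7 − 39.825)/9.914 = 1.803; ½·erfc(1.803) = 0.005389.
C = 429 × 0.005389 = 2.31 mg/L.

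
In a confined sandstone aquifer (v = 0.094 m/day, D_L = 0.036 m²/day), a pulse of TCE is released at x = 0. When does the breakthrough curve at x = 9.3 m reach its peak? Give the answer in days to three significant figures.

For the 1D instantaneous-source solution, setting ∂C/∂t = 0 at fixed x gives v²t² + 2Dt − x² = 0, so t = (√(D² + v²x²) − D)/v².
√(D² + v²x²) = √(0.036² + 0.094² × 9.3²) = 0.8749; v² = 0.008836.
t = (0.8749 − 0.036)/0.008836 = 94.9 days (vs. the pure-advection estimate x/v = 98.9 d).

94.9 days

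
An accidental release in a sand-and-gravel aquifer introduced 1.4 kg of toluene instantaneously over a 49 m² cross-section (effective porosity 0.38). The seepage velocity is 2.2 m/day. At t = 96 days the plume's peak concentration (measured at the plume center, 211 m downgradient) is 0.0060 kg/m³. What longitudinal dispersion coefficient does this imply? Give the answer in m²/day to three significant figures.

0.130 m²/day

At the plume center C_max = M/(n_e·A·√(4πDt)), so D = M²/(4πt·(n_e·A·C_max)²).
n_e·A·C_max = 0.38 × 49 × 0.0060 = 0.1117 kg/m.
D = 1.4²/(4π × 96 × 0.1117²) = 0.130 m²/day.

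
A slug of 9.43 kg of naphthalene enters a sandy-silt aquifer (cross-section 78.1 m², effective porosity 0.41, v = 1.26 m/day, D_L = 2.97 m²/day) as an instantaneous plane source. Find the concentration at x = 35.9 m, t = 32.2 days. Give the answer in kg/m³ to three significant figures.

For an instantaneous plane source, C(x,t) = M/(n_e·A·√(4πDt)) · exp(−(x−vt)²/(4Dt)), with n_e·A the pore (flow) area.
Plume center vt = 1.26 × 32.2 = 40.572 m, so the well at 35.9 m is 4.672 m upgradient of the peak.
√(4πDt) = 34.67 m, giving peak height M/(n_e·A·√(4πDt)) = 9.43/(0.41 × 78.1 × 34.67) = 0.008494 kg/m³.
(x−vt)²/(4Dt) = (-4.672)²/(4 × 2.97 × 32.2) = 0.05706; exp(−0.05706) = 0.9445.
C = 0.008494 × 0.9445 = 0.00802 kg/m³.

0.00802 kg/m³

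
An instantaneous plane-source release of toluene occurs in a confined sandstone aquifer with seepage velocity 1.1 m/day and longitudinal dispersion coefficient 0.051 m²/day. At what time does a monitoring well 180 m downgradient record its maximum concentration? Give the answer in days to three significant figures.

For the 1D instantaneous-source solution, setting ∂C/∂t = 0 at fixed x gives v²t² + 2Dt − x² = 0, so t = (√(D² + v²x²) − D)/v².
√(D² + v²x²) = √(0.051² + 1.1² × 180²) = 198.0; v² = 1.21.
t = (198.0 − 0.051)/1.21 = 164 days (vs. the pure-advection estimate x/v = 164 d).

164 days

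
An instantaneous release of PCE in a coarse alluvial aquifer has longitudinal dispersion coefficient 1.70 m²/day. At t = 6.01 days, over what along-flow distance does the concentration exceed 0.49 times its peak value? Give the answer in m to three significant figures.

The plume is Gaussian with σ = √(2Dt) = √(2 × 1.70 × 6.01) = 4.520 m.
C/C_peak = exp(−Δx²/(2σ²)) = 0.49 ⇒ Δx = σ·√(−2 ln 0.49) = 4.520 × 1.194 = 5.397 m.
Width = 2Δx = 10.8 m.

10.8 m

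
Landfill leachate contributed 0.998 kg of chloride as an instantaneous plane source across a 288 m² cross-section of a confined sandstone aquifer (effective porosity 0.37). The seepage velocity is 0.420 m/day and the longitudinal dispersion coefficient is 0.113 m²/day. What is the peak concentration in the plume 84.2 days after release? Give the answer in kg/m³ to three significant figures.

The peak of an instantaneous 1D plume sits at x = vt; there the Gaussian factor is 1 and C_max = M/(n_e·A·√(4πDt)), where n_e·A is the pore area the mass is dissolved in.
√(4πDt) = √(4π × 0.113 × 84.2) = 10.93 m, so C_max = 0.998/(0.37 × 288 × 10.93) = 0.000857 kg/m³.

0.000857 kg/m³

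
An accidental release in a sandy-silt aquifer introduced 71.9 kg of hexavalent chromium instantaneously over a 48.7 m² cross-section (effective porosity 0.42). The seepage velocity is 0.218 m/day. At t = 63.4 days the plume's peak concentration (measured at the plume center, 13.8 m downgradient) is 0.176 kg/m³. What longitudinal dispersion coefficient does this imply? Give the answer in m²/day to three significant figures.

At the plume center C_max = M/(n_e·A·√(4πDt)), so D = M²/(4πt·(n_e·A·C_max)²).
n_e·A·C_max = 0.42 × 48.7 × 0.176 = 3.600 kg/m.
D = 71.9²/(4π × 63.4 × 3.600²) = 0.501 m²/day.

0.501 m²/day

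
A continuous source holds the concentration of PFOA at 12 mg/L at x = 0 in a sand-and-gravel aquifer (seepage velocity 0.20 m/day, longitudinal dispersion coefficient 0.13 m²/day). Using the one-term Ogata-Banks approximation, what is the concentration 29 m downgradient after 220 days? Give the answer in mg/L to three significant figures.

11.7 mg/L

For a continuous step input, C/C₀ ≈ ½·erfc((x−vt)/(2√(Dt))).
vt = 0.20 × 220 = 44 m and 2√(Dt) = 2√(0.13 × 220) = 10.70 m.
Argument (x−vt)/(2√(Dt)) = (29 − 44)/10.70 = -1.402; ½·erfc(-1.402) = 0.9763.
C = 12 × 0.9763 = 11.7 mg/L.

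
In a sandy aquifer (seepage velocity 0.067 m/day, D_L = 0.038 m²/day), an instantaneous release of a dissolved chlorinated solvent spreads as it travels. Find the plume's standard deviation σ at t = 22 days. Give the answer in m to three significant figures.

Dispersive spreading gives a Gaussian with σ² = 2Dt; advection only shifts the center.
σ = √(2 × 0.038 × 22) = 1.29 m.

1.29 m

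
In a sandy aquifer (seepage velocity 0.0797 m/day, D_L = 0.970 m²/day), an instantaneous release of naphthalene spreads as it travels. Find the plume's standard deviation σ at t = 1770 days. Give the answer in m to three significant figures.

58.6 m

Dispersive spreading gives a Gaussian with σ² = 2Dt; advection only shifts the center.
σ = √(2 × 0.970 × 1770) = 58.6 m.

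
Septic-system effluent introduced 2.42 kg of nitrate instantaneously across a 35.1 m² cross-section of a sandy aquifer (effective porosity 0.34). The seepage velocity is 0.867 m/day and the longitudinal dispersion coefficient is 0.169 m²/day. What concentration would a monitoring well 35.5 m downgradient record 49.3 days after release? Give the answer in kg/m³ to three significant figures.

0.00411 kg/m³

For an instantaneous plane source, C(x,t) = M/(n_e·A·√(4πDt)) · exp(−(x−vt)²/(4Dt)), with n_e·A the pore (flow) area.
Plume center vt = 0.867 × 49.3 = 42.7431 m, so the well at 35.5 m is 7.2431 m upgradient of the peak.
√(4πDt) = 10.23 m, giving peak height M/(n_e·A·√(4πDt)) = 2.42/(0.34 × 35.1 × 10.23) = 0.01982 kg/m³.
(x−vt)²/(4Dt) = (-7.2431)²/(4 × 0.169 × 49.3) = 1.574; exp(−1.574) = 0.2072.
C = 0.01982 × 0.2072 = 0.00411 kg/m³.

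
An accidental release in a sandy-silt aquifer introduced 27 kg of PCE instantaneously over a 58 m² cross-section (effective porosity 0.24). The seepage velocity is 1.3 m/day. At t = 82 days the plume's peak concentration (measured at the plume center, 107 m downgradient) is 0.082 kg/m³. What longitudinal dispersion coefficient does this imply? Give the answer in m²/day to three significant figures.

At the plume center C_max = M/(n_e·A·√(4πDt)), so D = M²/(4πt·(n_e·A·C_max)²).
n_e·A·C_max = 0.24 × 58 × 0.082 = 1.141 kg/m.
D = 27²/(4π × 82 × 1.141²) = 0.543 m²/day.

0.543 m²/day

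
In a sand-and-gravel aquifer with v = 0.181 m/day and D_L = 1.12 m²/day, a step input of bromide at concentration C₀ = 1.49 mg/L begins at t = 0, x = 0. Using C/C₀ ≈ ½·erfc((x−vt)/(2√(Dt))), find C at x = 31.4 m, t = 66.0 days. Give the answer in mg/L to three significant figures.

For a continuous step input, C/C₀ ≈ ½·erfc((x−vt)/(2√(Dt))).
vt = 0.181 × 66.0 = 11.946 m and 2√(Dt) = 2√(1.12 × 66.0) = 17.20 m.
Argument (x−vt)/(2√(Dt)) = (31.4 − 11.946)/17.20 = 1.131; ½·erfc(1.131) = 0.05486.
C = 1.49 × 0.05486 = 0.0817 mg/L.

0.0817 mg/L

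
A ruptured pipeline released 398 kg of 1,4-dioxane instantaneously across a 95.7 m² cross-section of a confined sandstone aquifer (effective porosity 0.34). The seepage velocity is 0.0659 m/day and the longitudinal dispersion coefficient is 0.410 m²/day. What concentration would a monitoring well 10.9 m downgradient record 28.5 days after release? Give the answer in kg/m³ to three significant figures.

0.177 kg/m³

For an instantaneous plane source, C(x,t) = M/(n_e·A·√(4πDt)) · exp(−(x−vt)²/(4Dt)), with n_e·A the pore (flow) area.
Plume center vt = 0.0659 × 28.5 = 1.87815 m, so the well at 10.9 m is 9.02185 m downgradient of the peak.
√(4πDt) = 12.12 m, giving peak height M/(n_e·A·√(4πDt)) = 398/(0.34 × 95.7 × 12.12) = 1.009 kg/m³.
(x−vt)²/(4Dt) = (9.02185)²/(4 × 0.410 × 28.5) = 1.741; exp(−1.741) = 0.1753.
C = 1.009 × 0.1753 = 0.177 kg/m³.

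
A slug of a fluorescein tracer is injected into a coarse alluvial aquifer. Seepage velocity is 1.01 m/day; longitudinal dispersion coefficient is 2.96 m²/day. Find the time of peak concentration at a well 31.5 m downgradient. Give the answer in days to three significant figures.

For the 1D instantaneous-source solution, setting ∂C/∂t = 0 at fixed x gives v²t² + 2Dt − x² = 0, so t = (√(D² + v²x²) − D)/v².
√(D² + v²x²) = √(2.96² + 1.01² × 31.5²) = 31.95; v² = 1.0201.
t = (31.95 − 2.96)/1.0201 = 28.4 days (vs. the pure-advection estimate x/v = 31.2 d).

28.4 days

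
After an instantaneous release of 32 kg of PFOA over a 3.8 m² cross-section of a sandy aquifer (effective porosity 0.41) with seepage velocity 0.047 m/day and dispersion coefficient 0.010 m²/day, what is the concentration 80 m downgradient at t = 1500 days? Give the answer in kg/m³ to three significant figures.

0.332 kg/m³

For an instantaneous plane source, C(x,t) = M/(n_e·A·√(4πDt)) · exp(−(x−vt)²/(4Dt)), with n_e·A the pore (flow) area.
Plume center vt = 0.047 × 1500 = 70.5 m, so the well at 80 m is 9.5 m downgradient of the peak.
√(4πDt) = 13.73 m, giving peak height M/(n_e·A·√(4πDt)) = 32/(0.41 × 3.8 × 13.73) = 1.496 kg/m³.
(x−vt)²/(4Dt) = (9.5)²/(4 × 0.010 × 1500) = 1.504; exp(−1.504) = 0.2222.
C = 1.496 × 0.2222 = 0.332 kg/m³.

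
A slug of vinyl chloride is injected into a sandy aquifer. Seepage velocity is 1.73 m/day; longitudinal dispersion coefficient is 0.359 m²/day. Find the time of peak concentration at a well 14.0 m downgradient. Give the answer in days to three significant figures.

7.97 days

For the 1D instantaneous-source solution, setting ∂C/∂t = 0 at fixed x gives v²t² + 2Dt − x² = 0, so t = (√(D² + v²x²) − D)/v².
√(D² + v²x²) = √(0.359² + 1.73² × 14.0²) = 24.22; v² = 2.9929.
t = (24.22 − 0.359)/2.9929 = 7.97 days (vs. the pure-advection estimate x/v = 8.09 d).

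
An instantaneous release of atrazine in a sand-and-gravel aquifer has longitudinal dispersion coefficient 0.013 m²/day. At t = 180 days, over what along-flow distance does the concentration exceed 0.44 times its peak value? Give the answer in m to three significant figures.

The plume is Gaussian with σ = √(2Dt) = √(2 × 0.013 × 180) = 2.163 m.
C/C_peak = exp(−Δx²/(2σ²)) = 0.44 ⇒ Δx = σ·√(−2 ln 0.44) = 2.163 × 1.281 = 2.771 m.
Width = 2Δx = 5.54 m.

5.54 m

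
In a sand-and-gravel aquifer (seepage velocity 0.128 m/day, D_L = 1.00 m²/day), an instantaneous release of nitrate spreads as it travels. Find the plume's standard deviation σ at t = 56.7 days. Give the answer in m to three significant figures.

Dispersive spreading gives a Gaussian with σ² = 2Dt; advection only shifts the center.
σ = √(2 × 1.00 × 56.7) = 10.6 m.

10.6 m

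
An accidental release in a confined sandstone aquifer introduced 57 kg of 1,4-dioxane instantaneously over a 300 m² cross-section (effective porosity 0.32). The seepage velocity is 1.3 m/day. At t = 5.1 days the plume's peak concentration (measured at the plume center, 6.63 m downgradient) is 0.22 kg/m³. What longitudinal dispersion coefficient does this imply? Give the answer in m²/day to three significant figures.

At the plume center C_max = M/(n_e·A·√(4πDt)), so D = M²/(4πt·(n_e·A·C_max)²).
n_e·A·C_max = 0.32 × 300 × 0.22 = 21.12 kg/m.
D = 57²/(4π × 5.1 × 21.12²) = 0.114 m²/day.

0.114 m²/day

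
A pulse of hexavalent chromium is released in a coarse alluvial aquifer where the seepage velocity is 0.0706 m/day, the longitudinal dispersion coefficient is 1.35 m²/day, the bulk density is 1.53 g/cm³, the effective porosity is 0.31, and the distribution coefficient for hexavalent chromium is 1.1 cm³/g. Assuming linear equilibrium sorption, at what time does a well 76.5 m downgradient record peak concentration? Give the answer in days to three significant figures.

5440 days

Retardation factor R = 1 + ρ_b·K_d/n = 1 + 1.53 × 1.1/0.31 = 6.429.
Sorption retards both mechanisms: v_R = v/R = 0.01098 m/day, D_R = D/R = 0.2100 m²/day.
Peak time from v_R²t² + 2D_R t − x² = 0: t = (√(D_R² + v_R²x²) − D_R)/v_R².
√(D_R² + v_R²x²) = √(0.2100² + 0.01098² × 76.5²) = 0.8658; v_R² = 0.0001206.
t = (0.8658 − 0.2100)/0.0001206 = 5440 days.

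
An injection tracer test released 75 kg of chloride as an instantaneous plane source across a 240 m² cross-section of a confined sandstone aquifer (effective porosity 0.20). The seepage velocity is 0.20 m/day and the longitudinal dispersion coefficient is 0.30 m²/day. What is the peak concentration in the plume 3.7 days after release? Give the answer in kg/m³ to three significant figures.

The peak of an instantaneous 1D plume sits at x = vt; there the Gaussian factor is 1 and C_max = M/(n_e·A·√(4πDt)), where n_e·A is the pore area the mass is dissolved in.
√(4πDt) = √(4π × 0.30 × 3.7) = 3.735 m, so C_max = 75/(0.20 × 240 × 3.735) = 0.418 kg/m³.

0.418 kg/m³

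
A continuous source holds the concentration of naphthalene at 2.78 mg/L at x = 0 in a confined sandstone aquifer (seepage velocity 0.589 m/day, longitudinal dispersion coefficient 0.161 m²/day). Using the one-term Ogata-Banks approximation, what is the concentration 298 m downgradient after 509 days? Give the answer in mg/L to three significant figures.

For a continuous step input, C/C₀ ≈ ½·erfc((x−vt)/(2√(Dt))).
vt = 0.589 × 509 = 299.801 m and 2√(Dt) = 2√(0.161 × 509) = 18.11 m.
Argument (x−vt)/(2√(Dt)) = (298 − 299.801)/18.11 = -0.09945; ½·erfc(-0.09945) = 0.5559.
C = 2.78 × 0.5559 = 1.55 mg/L.

1.55 mg/L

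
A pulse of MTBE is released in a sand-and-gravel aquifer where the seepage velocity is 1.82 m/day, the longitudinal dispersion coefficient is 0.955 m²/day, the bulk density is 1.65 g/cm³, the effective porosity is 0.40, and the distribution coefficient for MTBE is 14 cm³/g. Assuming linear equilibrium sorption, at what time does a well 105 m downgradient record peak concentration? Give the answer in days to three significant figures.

3370 days

Retardation factor R = 1 + ρ_b·K_d/n = 1 + 1.65 × 14/0.40 = 58.75.
Sorption retards both mechanisms: v_R = v/R = 0.03098 m/day, D_R = D/R = 0.01626 m²/day.
Peak time from v_R²t² + 2D_R t − x² = 0: t = (√(D_R² + v_R²x²) − D_R)/v_R².
√(D_R² + v_R²x²) = √(0.01626² + 0.03098² × 105²) = 3.253; v_R² = 0.0009598.
t = (3.253 − 0.01626)/0.0009598 = 3370 days.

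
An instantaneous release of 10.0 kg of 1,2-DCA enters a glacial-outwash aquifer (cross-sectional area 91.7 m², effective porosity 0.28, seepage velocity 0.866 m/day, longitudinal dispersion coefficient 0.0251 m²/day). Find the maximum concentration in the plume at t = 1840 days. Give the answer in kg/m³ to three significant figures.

0.0162 kg/m³

The peak of an instantaneous 1D plume sits at x = vt; there the Gaussian factor is 1 and C_max = M/(n_e·A·√(4πDt)), where n_e·A is the pore area the mass is dissolved in.
√(4πDt) = √(4π × 0.0251 × 1840) = 24.09 m, so C_max = 10.0/(0.28 × 91.7 × 24.09) = 0.0162 kg/m³.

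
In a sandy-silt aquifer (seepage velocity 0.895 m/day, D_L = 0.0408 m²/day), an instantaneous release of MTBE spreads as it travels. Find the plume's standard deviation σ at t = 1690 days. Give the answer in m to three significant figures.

Dispersive spreading gives a Gaussian with σ² = 2Dt; advection only shifts the center.
σ = √(2 × 0.0408 × 1690) = 11.7 m.

11.7 m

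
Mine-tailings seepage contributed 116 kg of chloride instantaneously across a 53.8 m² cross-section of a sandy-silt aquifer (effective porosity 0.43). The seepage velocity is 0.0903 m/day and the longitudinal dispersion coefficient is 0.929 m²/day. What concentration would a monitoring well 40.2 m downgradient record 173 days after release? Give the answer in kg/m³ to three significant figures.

For an instantaneous plane source, C(x,t) = M/(n_e·A·√(4πDt)) · exp(−(x−vt)²/(4Dt)), with n_e·A the pore (flow) area.
Plume center vt = 0.0903 × 173 = 15.6219 m, so the well at 40.2 m is 24.5781 m downgradient of the peak.
√(4πDt) = 44.94 m, giving peak height M/(n_e·A·√(4πDt)) = 116/(0.43 × 53.8 × 44.94) = 0.1116 kg/m³.
(x−vt)²/(4Dt) = (24.5781)²/(4 × 0.929 × 173) = 0.9397; exp(−0.9397) = 0.3907.
C = 0.1116 × 0.3907 = 0.0436 kg/m³.

0.0436 kg/m³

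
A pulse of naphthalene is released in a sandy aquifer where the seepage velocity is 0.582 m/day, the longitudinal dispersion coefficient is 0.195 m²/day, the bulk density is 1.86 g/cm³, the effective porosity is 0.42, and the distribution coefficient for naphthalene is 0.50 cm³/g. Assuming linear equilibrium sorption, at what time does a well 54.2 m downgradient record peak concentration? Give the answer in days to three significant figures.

297 days

Retardation factor R = 1 + ρ_b·K_d/n = 1 + 1.86 × 0.50/0.42 = 3.214.
Sorption retards both mechanisms: v_R = v/R = 0.1811 m/day, D_R = D/R = 0.06067 m²/day.
Peak time from v_R²t² + 2D_R t − x² = 0: t = (√(D_R² + v_R²x²) − D_R)/v_R².
√(D_R² + v_R²x²) = √(0.06067² + 0.1811² × 54.2²) = 9.816; v_R² = 0.03280.
t = (9.816 − 0.06067)/0.03280 = 297 days.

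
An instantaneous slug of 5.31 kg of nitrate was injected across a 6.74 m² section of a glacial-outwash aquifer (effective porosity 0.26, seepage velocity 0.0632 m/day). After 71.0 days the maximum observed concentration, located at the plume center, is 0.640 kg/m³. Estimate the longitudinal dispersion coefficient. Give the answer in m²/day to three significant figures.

At the plume center C_max = M/(n_e·A·√(4πDt)), so D = M²/(4πt·(n_e·A·C_max)²).
n_e·A·C_max = 0.26 × 6.74 × 0.640 = 1.122 kg/m.
D = 5.31²/(4π × 71.0 × 1.122²) = 0.0251 m²/day.

0.0251 m²/day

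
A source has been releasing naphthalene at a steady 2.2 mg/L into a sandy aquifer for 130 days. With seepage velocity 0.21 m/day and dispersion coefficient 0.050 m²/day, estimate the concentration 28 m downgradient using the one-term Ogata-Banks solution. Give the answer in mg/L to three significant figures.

For a continuous step input, C/C₀ ≈ ½·erfc((x−vt)/(2√(Dt))).
vt = 0.21 × 130 = 27.3 m and 2√(Dt) = 2√(0.050 × 130) = 5.099 m.
Argument (x−vt)/(2√(Dt)) = (28 − 27.3)/5.099 = 0.1373; ½·erfc(0.1373) = 0.4230.
C = 2.2 × 0.4230 = 0.931 mg/L.

0.931 mg/L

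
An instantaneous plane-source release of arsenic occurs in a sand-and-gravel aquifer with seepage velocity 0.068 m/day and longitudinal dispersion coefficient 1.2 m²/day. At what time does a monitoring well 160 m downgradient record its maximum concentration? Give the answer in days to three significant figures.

2110 days

For the 1D instantaneous-source solution, setting ∂C/∂t = 0 at fixed x gives v²t² + 2Dt − x² = 0, so t = (√(D² + v²x²) − D)/v².
√(D² + v²x²) = √(1.2² + 0.068² × 160²) = 10.95; v² = 0.004624.
t = (10.95 − 1.2)/0.004624 = 2110 days (vs. the pure-advection estimate x/v = 2350 d).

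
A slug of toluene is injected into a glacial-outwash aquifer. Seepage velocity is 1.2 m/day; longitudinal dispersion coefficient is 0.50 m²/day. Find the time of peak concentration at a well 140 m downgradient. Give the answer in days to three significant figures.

For the 1D instantaneous-source solution, setting ∂C/∂t = 0 at fixed x gives v²t² + 2Dt − x² = 0, so t = (√(D² + v²x²) − D)/v².
√(D² + v²x²) = √(0.50² + 1.2² × 140²) = 168.0; v² = 1.44.
t = (168.0 − 0.50)/1.44 = 116 days (vs. the pure-advection estimate x/v = 117 d).

116 days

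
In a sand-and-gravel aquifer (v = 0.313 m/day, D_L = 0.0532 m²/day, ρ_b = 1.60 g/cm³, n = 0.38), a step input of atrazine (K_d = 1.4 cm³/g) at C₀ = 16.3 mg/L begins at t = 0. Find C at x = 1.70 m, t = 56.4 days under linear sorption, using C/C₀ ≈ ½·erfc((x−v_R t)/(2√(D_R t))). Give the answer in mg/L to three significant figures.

Retardation factor R = 1 + ρ_b·K_d/n = 1 + 1.60 × 1.4/0.38 = 6.895.
Sorption retards both mechanisms: v_R = v/R = 0.04540 m/day, D_R = D/R = 0.007716 m²/day.
v_R·t = 0.04540 × 56.4 = 2.56056 m; 2√(D_R t) = 1.319 m; argument = (1.70 − 2.56056)/1.319 = -0.6524.
C = C₀ × ½·erfc(-0.6524) = 16.3 × 0.8219 = 13.4 mg/L.

13.4 mg/L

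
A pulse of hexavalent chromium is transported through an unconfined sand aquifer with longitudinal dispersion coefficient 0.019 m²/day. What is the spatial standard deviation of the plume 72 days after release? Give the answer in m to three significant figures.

1.65 m

Dispersive spreading gives a Gaussian with σ² = 2Dt; advection only shifts the center.
σ = √(2 × 0.019 × 72) = 1.65 m.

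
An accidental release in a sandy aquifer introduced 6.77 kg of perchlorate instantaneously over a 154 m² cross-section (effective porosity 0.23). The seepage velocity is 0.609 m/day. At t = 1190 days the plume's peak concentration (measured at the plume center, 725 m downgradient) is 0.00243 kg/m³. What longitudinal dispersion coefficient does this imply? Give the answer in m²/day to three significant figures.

0.414 m²/day

At the plume center C_max = M/(n_e·A·√(4πDt)), so D = M²/(4πt·(n_e·A·C_max)²).
n_e·A·C_max = 0.23 × 154 × 0.00243 = 0.08607 kg/m.
D = 6.77²/(4π × 1190 × 0.08607²) = 0.414 m²/day.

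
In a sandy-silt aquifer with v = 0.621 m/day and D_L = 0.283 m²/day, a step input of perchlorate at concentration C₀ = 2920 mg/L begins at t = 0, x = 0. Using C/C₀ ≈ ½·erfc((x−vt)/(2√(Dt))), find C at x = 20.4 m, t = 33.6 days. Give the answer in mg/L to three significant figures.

1580 mg/L

For a continuous step input, C/C₀ ≈ ½·erfc((x−vt)/(2√(Dt))).
vt = 0.621 × 33.6 = 20.8656 m and 2√(Dt) = 2√(0.283 × 33.6) = 6.167 m.
Argument (x−vt)/(2√(Dt)) = (20.4 − 20.8656)/6.167 = -0.07550; ½·erfc(-0.07550) = 0.5425.
C = 2920 × 0.5425 = 1580 mg/L.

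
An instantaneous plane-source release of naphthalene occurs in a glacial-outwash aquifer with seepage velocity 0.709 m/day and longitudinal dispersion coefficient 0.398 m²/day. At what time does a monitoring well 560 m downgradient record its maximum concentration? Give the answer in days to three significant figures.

For the 1D instantaneous-source solution, setting ∂C/∂t = 0 at fixed x gives v²t² + 2Dt − x² = 0, so t = (√(D² + v²x²) − D)/v².
√(D² + v²x²) = √(0.398² + 0.709² × 560²) = 397.0; v² = 0.502681.
t = (397.0 − 0.398)/0.502681 = 789 days (vs. the pure-advection estimate x/v = 790 d).

789 days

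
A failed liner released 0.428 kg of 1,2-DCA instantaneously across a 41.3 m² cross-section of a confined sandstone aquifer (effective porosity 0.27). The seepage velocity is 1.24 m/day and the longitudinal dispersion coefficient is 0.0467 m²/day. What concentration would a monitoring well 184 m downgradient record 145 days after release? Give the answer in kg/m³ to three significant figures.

0.00217 kg/m³

For an instantaneous plane source, C(x,t) = M/(n_e·A·√(4πDt)) · exp(−(x−vt)²/(4Dt)), with n_e·A the pore (flow) area.
Plume center vt = 1.24 × 145 = 179.8 m, so the well at 184 m is 4.2 m downgradient of the peak.
√(4πDt) = 9.225 m, giving peak height M/(n_e·A·√(4πDt)) = 0.428/(0.27 × 41.3 × 9.225) = 0.004161 kg/m³.
(x−vt)²/(4Dt) = (4.2)²/(4 × 0.0467 × 145) = 0.6513; exp(−0.6513) = 0.5214.
C = 0.004161 × 0.5214 = 0.00217 kg/m³.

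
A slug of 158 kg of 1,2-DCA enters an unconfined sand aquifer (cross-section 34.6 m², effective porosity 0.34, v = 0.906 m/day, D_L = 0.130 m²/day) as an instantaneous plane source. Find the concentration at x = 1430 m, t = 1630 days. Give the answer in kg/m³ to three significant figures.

For an instantaneous plane source, C(x,t) = M/(n_e·A·√(4πDt)) · exp(−(x−vt)²/(4Dt)), with n_e·A the pore (flow) area.
Plume center vt = 0.906 × 1630 = 1476.78 m, so the well at 1430 m is 46.78 m upgradient of the peak.
√(4πDt) = 51.60 m, giving peak height M/(n_e·A·√(4πDt)) = 158/(0.34 × 34.6 × 51.60) = 0.2603 kg/m³.
(x−vt)²/(4Dt) = (-46.78)²/(4 × 0.130 × 1630) = 2.582; exp(−2.582) = 0.07562.
C = 0.2603 × 0.07562 = 0.0197 kg/m³.

0.0197 kg/m³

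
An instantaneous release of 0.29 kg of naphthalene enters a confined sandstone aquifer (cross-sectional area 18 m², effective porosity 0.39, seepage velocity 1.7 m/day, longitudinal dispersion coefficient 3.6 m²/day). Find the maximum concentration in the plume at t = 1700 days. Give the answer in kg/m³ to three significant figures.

0.000149 kg/m³

The peak of an instantaneous 1D plume sits at x = vt; there the Gaussian factor is 1 and C_max = M/(n_e·A·√(4πDt)), where n_e·A is the pore area the mass is dissolved in.
√(4πDt) = √(4π × 3.6 × 1700) = 277.3 m, so C_max = 0.29/(0.39 × 18 × 277.3) = 0.000149 kg/m³.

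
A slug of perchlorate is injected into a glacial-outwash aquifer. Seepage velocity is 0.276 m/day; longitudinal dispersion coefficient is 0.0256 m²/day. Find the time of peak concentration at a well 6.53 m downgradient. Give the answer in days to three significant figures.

23.3 days

For the 1D instantaneous-source solution, setting ∂C/∂t = 0 at fixed x gives v²t² + 2Dt − x² = 0, so t = (√(D² + v²x²) − D)/v².
√(D² + v²x²) = √(0.0256² + 0.276² × 6.53²) = 1.802; v² = 0.076176.
t = (1.802 − 0.0256)/0.076176 = 23.3 days (vs. the pure-advection estimate x/v = 23.7 d).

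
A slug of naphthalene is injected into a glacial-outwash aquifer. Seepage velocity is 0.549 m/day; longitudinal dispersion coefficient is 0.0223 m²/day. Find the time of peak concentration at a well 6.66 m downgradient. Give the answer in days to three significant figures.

For the 1D instantaneous-source solution, setting ∂C/∂t = 0 at fixed x gives v²t² + 2Dt − x² = 0, so t = (√(D² + v²x²) − D)/v².
√(D² + v²x²) = √(0.0223² + 0.549² × 6.66²) = 3.656; v² = 0.301401.
t = (3.656 − 0.0223)/0.301401 = 12.1 days (vs. the pure-advection estimate x/v = 12.1 d).

12.1 days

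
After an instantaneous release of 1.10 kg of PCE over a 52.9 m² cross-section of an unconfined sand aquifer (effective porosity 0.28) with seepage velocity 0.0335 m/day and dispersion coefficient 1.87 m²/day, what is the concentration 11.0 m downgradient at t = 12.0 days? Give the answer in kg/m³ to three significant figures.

For an instantaneous plane source, C(x,t) = M/(n_e·A·√(4πDt)) · exp(−(x−vt)²/(4Dt)), with n_e·A the pore (flow) area.
Plume center vt = 0.0335 × 12.0 = 0.402 m, so the well at 11.0 m is 10.598 m downgradient of the peak.
√(4πDt) = 16.79 m, giving peak height M/(n_e·A·√(4πDt)) = 1.10/(0.28 × 52.9 × 16.79) = 0.004423 kg/m³.
(x−vt)²/(4Dt) = (10.598)²/(4 × 1.87 × 12.0) = 1.251; exp(−1.251) = 0.2862.
C = 0.004423 × 0.2862 = 0.00127 kg/m³.

0.00127 kg/m³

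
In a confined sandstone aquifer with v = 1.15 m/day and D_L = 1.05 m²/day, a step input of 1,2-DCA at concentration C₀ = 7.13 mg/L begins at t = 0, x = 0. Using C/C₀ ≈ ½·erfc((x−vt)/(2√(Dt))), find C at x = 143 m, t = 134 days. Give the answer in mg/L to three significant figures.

5.32 mg/L

For a continuous step input, C/C₀ ≈ ½·erfc((x−vt)/(2√(Dt))).
vt = 1.15 × 134 = 154.1 m and 2√(Dt) = 2√(1.05 × 134) = 23.72 m.
Argument (x−vt)/(2√(Dt)) = (143 − 154.1)/23.72 = -0.4680; ½·erfc(-0.4680) = 0.7460.
C = 7.13 × 0.7460 = 5.32 mg/L.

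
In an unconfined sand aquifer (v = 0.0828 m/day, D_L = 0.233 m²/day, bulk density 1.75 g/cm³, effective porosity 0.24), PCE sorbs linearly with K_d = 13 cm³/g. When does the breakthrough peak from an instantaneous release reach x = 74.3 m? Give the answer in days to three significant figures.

82800 days

Retardation factor R = 1 + ρ_b·K_d/n = 1 + 1.75 × 13/0.24 = 95.79.
Sorption retards both mechanisms: v_R = v/R = 0.0008644 m/day, D_R = D/R = 0.002432 m²/day.
Peak time from v_R²t² + 2D_R t − x² = 0: t = (√(D_R² + v_R²x²) − D_R)/v_R².
√(D_R² + v_R²x²) = √(0.002432² + 0.0008644² × 74.3²) = 0.06427; v_R² = 7.472e-07.
t = (0.06427 − 0.002432)/7.472e-07 = 82800 days.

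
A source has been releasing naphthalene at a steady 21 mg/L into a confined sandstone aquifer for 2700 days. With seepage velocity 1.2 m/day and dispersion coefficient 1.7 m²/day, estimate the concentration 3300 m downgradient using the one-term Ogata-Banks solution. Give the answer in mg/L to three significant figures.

5.58 mg/L

For a continuous step input, C/C₀ ≈ ½·erfc((x−vt)/(2√(Dt))).
vt = 1.2 × 2700 = 3240 m and 2√(Dt) = 2√(1.7 × 2700) = 135.5 m.
Argument (x−vt)/(2√(Dt)) = (3300 − 3240)/135.5 = 0.4428; ½·erfc(0.4428) = 0.2656.
C = 21 × 0.2656 = 5.58 mg/L.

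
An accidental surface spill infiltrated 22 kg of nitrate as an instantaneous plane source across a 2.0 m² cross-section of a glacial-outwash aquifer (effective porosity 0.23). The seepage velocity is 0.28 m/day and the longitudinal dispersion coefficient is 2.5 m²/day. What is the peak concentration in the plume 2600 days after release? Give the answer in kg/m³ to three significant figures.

0.167 kg/m³

The peak of an instantaneous 1D plume sits at x = vt; there the Gaussian factor is 1 and C_max = M/(n_e·A·√(4πDt)), where n_e·A is the pore area the mass is dissolved in.
√(4πDt) = √(4π × 2.5 × 2600) = 285.8 m, so C_max = 22/(0.23 × 2.0 × 285.8) = 0.167 kg/m³.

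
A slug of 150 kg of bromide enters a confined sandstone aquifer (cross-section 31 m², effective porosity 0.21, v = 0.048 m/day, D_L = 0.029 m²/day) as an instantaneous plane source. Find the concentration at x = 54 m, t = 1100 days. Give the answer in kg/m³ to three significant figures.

For an instantaneous plane source, C(x,t) = M/(n_e·A·√(4πDt)) · exp(−(x−vt)²/(4Dt)), with n_e·A the pore (flow) area.
Plume center vt = 0.048 × 1100 = 52.8 m, so the well at 54 m is 1.2 m downgradient of the peak.
√(4πDt) = 20.02 m, giving peak height M/(n_e·A·√(4πDt)) = 150/(0.21 × 31 × 20.02) = 1.151 kg/m³.
(x−vt)²/(4Dt) = (1.2)²/(4 × 0.029 × 1100) = 0.01129; exp(−0.01129) = 0.9888.
C = 1.151 × 0.9888 = 1.14 kg/m³.

1.14 kg/m³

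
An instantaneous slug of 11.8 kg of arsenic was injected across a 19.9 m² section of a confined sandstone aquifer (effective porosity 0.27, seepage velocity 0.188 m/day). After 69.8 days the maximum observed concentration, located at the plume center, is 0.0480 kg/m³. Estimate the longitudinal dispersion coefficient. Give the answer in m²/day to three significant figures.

2.39 m²/day

At the plume center C_max = M/(n_e·A·√(4πDt)), so D = M²/(4πt·(n_e·A·C_max)²).
n_e·A·C_max = 0.27 × 19.9 × 0.0480 = 0.2579 kg/m.
D = 11.8²/(4π × 69.8 × 0.2579²) = 2.39 m²/day.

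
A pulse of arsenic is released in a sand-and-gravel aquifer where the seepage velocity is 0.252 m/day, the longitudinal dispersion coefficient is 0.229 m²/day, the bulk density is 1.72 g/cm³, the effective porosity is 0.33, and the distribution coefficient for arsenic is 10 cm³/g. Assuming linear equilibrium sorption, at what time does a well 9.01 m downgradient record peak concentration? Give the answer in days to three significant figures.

1720 days

Retardation factor R = 1 + ρ_b·K_d/n = 1 + 1.72 × 10/0.33 = 53.12.
Sorption retards both mechanisms: v_R = v/R = 0.004744 m/day, D_R = D/R = 0.004311 m²/day.
Peak time from v_R²t² + 2D_R t − x² = 0: t = (√(D_R² + v_R²x²) − D_R)/v_R².
√(D_R² + v_R²x²) = √(0.004311² + 0.004744² × 9.01²) = 0.04296; v_R² = 2.251e-05.
t = (0.04296 − 0.004311)/2.251e-05 = 1720 days.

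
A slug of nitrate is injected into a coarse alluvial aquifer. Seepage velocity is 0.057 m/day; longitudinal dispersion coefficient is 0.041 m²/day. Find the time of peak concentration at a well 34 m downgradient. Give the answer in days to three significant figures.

584 days

For the 1D instantaneous-source solution, setting ∂C/∂t = 0 at fixed x gives v²t² + 2Dt − x² = 0, so t = (√(D² + v²x²) − D)/v².
√(D² + v²x²) = √(0.041² + 0.057² × 34²) = 1.938; v² = 0.003249.
t = (1.938 − 0.041)/0.003249 = 584 days (vs. the pure-advection estimate x/v = 596 d).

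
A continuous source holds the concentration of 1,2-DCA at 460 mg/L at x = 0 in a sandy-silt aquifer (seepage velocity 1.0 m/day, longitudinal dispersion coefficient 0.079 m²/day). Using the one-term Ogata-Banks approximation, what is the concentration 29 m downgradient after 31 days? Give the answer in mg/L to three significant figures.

376 mg/L

For a continuous step input, C/C₀ ≈ ½·erfc((x−vt)/(2√(Dt))).
vt = 1.0 × 31 = 31 m and 2√(Dt) = 2√(0.079 × 31) = 3.130 m.
Argument (x−vt)/(2√(Dt)) = (29 − 31)/3.130 = -0.6390; ½·erfc(-0.6390) = 0.8169.
C = 460 × 0.8169 = 376 mg/L.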